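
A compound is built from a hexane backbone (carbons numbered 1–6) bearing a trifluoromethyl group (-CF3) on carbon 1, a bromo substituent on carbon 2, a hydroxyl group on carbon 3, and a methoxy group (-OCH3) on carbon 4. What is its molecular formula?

Atom tally by fragment:
  F3CCH2 → C:2 H:2 F:3
  CH(Br) → C:1 H:1 Br:1
  CH(OH) → C:1 H:2 O:1
  CH(OCH3) → C:2 H:4 O:1
  CH2 → C:1 H:2
  CH3 → C:1 H:3
Element totals:
  C: 8
  H: 14
  Br: 1
  F: 3
  O: 2

C8H14BrF3O2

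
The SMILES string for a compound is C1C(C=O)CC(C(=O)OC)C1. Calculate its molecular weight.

156.18 g/mol

Atom tally by fragment:
  cyclopentane ring core → C:5 H:10
  (− 2 ring H displaced by substituents)
  + CHO → C:1 H:1 O:1
  + COOCH3 → C:2 H:3 O:2
Element totals:
  C: 8
  H: 12
  O: 3
Molecular formula: C8H12O3.
  M = 8(12.011) + 12(1.008) + 3(15.999)
    = 96.088 + 12.096 + 47.997 = 156.181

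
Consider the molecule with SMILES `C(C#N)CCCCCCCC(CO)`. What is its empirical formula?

C11H21NO

Atom tally by fragment:
  NCCH2 → C:2 H:2 N:1
  CH2 → C:1 H:2
  CH2 → C:1 H:2
  CH2 → C:1 H:2
  CH2 → C:1 H:2
  CH2 → C:1 H:2
  CH2 → C:1 H:2
  CH2 → C:1 H:2
  CH2CH2OH → C:2 H:5 O:1
Element totals:
  C: 11
  H: 21
  N: 1
  O: 1
Molecular formula: C11H21NO.
gcd of subscripts (11, 21, 1, 1) = 1, so the empirical formula equals the molecular formula.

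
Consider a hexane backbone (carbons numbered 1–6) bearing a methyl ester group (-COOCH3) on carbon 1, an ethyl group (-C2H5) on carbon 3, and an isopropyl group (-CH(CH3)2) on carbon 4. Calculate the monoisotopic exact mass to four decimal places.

214.1933

Atom tally by fragment:
  CH3OOCCH2 → C:3 H:5 O:2
  CH2 → C:1 H:2
  CH(C2H5) → C:3 H:6
  CH(CH(CH3)2) → C:4 H:8
  CH2 → C:1 H:2
  CH3 → C:1 H:3
Element totals:
  C: 13
  H: 26
  O: 2
Molecular formula: C13H26O2.
  M = 13(12.0) + 26(1.007825) + 2(15.994915)
    = 156.000000 + 26.203450 + 31.989830 = 214.193280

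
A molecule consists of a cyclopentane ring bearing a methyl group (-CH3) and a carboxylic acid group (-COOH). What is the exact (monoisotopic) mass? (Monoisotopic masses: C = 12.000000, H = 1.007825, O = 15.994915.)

128.0837

Atom tally by fragment:
  cyclopentane ring core → C:5 H:10
  (− 2 ring H displaced by substituents)
  + CH3 → C:1 H:3
  + COOH → C:1 H:1 O:2
Element totals:
  C: 7
  H: 12
  O: 2
Molecular formula: C7H12O2.
  M = 7(12.0) + 12(1.007825) + 2(15.994915)
    = 84.000000 + 12.093900 + 31.989830 = 128.083730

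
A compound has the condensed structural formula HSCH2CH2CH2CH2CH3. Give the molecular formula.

C5H12S

Atom tally by fragment:
  HSCH2 → C:1 H:3 S:1
  CH2 → C:1 H:2
  CH2 → C:1 H:2
  CH2 → C:1 H:2
  CH3 → C:1 H:3
Element totals:
  C: 5
  H: 12
  S: 1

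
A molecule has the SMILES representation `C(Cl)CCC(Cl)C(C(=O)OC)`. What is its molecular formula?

Atom tally by fragment:
  ClCH2 → C:1 H:2 Cl:1
  CH2 → C:1 H:2
  CH2 → C:1 H:2
  CH(Cl) → C:1 H:1 Cl:1
  CH2COOCH3 → C:3 H:5 O:2
Element totals:
  C: 7
  H: 12
  Cl: 2
  O: 2

C7H12Cl2O2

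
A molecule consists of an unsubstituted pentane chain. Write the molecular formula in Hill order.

C5H12

Atom tally by fragment:
  CH3 → C:1 H:3
  CH2 → C:1 H:2
  CH2 → C:1 H:2
  CH2 → C:1 H:2
  CH3 → C:1 H:3
Element totals:
  C: 5
  H: 12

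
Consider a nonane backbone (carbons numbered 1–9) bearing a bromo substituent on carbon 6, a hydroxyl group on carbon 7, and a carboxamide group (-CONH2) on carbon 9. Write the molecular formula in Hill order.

Atom tally by fragment:
  CH3 → C:1 H:3
  CH2 → C:1 H:2
  CH2 → C:1 H:2
  CH2 → C:1 H:2
  CH2 → C:1 H:2
  CH(Br) → C:1 H:1 Br:1
  CH(OH) → C:1 H:2 O:1
  CH2 → C:1 H:2
  CH2CONH2 → C:2 H:4 O:1 N:1
Element totals:
  C: 10
  H: 20
  Br: 1
  N: 1
  O: 2

C10H20BrNO2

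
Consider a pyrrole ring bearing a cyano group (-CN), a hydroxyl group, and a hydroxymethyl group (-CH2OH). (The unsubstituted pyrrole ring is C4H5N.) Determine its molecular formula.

Atom tally by fragment:
  pyrrole ring core → C:4 H:5 N:1
  (− 3 ring H displaced by substituents)
  + CN → C:1 N:1
  + OH → O:1 H:1
  + CH2OH → C:1 H:3 O:1
Element totals:
  C: 6
  H: 6
  N: 2
  O: 2

C6H6N2O2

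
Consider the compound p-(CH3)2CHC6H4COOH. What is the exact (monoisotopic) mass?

164.0837

Atom tally by fragment:
  benzene ring core → C:6 H:6
  (− 2 ring H displaced by substituents)
  + CH(CH3)2 → C:3 H:7
  + COOH → C:1 H:1 O:2
Element totals:
  C: 10
  H: 12
  O: 2
Molecular formula: C10H12O2.
  M = 10(12.0) + 12(1.007825) + 2(15.994915)
    = 120.000000 + 12.093900 + 31.989830 = 164.083730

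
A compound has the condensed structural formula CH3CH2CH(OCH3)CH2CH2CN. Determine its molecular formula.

Atom tally by fragment:
  CH3 → C:1 H:3
  CH2 → C:1 H:2
  CH(OCH3) → C:2 H:4 O:1
  CH2 → C:1 H:2
  CH2CN → C:2 H:2 N:1
Element totals:
  C: 7
  H: 13
  N: 1
  O: 1

C7H13NO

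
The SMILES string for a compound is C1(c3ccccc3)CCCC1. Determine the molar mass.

146.23 g/mol

Atom tally by fragment:
  cyclopentane ring core → C:5 H:10
  (− 1 ring H displaced by substituents)
  + C6H5 → C:6 H:5
Element totals:
  C: 11
  H: 14
Molecular formula: C11H14.
  M = 11(12.011) + 14(1.008)
    = 132.121 + 14.112 = 146.233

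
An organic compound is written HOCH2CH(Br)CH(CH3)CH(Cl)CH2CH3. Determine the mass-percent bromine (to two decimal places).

34.81%

Atom tally by fragment:
  HOCH2 → C:1 H:3 O:1
  CH(Br) → C:1 H:1 Br:1
  CH(CH3) → C:2 H:4
  CH(Cl) → C:1 H:1 Cl:1
  CH2 → C:1 H:2
  CH3 → C:1 H:3
Element totals:
  C: 7
  H: 14
  Br: 1
  Cl: 1
  O: 1
Molecular formula: C7H14BrClO.
Molar mass = 229.542 g/mol.
Mass from Br: 1 × 79.904 = 79.904 g/mol.
%Br = 79.904 / 229.542 × 100 = 34.81%.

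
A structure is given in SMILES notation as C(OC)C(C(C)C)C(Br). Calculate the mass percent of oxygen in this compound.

8.20%

Atom tally by fragment:
  CH3OCH2 → C:2 H:5 O:1
  CH(CH(CH3)2) → C:4 H:8
  CH2Br → C:1 H:2 Br:1
Element totals:
  C: 7
  H: 15
  Br: 1
  O: 1
Molecular formula: C7H15BrO.
Molar mass = 195.100 g/mol.
Mass from O: 1 × 15.999 = 15.999 g/mol.
%O = 15.999 / 195.100 × 100 = 8.20%.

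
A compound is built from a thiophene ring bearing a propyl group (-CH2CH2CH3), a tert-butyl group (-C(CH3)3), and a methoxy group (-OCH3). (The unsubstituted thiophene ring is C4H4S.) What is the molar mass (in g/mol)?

212.35 g/mol

Atom tally by fragment:
  thiophene ring core → C:4 H:4 S:1
  (− 3 ring H displaced by substituents)
  + CH2CH2CH3 → C:3 H:7
  + C(CH3)3 → C:4 H:9
  + OCH3 → C:1 H:3 O:1
Element totals:
  C: 12
  H: 20
  O: 1
  S: 1
Molecular formula: C12H20OS.
  M = 12(12.011) + 20(1.008) + 15.999 + 32.06
    = 144.132 + 20.160 + 15.999 + 32.060 = 212.351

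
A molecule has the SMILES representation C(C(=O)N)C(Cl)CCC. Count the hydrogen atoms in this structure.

Atom tally by fragment:
  H2NOCCH2 → C:2 H:4 O:1 N:1
  CH(Cl) → C:1 H:1 Cl:1
  CH2 → C:1 H:2
  CH2 → C:1 H:2
  CH3 → C:1 H:3
Element totals:
  C: 6
  H: 12
  Cl: 1
  N: 1
  O: 1

12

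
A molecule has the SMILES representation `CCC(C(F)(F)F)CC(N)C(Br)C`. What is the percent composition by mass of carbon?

Atom tally by fragment:
  CH3 → C:1 H:3
  CH2 → C:1 H:2
  CH(CF3) → C:2 H:1 F:3
  CH2 → C:1 H:2
  CH(NH2) → C:1 H:3 N:1
  CH(Br) → C:1 H:1 Br:1
  CH3 → C:1 H:3
Element totals:
  C: 8
  H: 15
  Br: 1
  F: 3
  N: 1
Molecular formula: C8H15BrF3N.
Molar mass = 262.113 g/mol.
Mass from C: 8 × 12.011 = 96.088 g/mol.
%C = 96.088 / 262.113 × 100 = 36.66%.

36.66%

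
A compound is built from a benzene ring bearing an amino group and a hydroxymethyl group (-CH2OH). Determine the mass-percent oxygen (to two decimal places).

12.99%

Atom tally by fragment:
  benzene ring core → C:6 H:6
  (− 2 ring H displaced by substituents)
  + NH2 → N:1 H:2
  + CH2OH → C:1 H:3 O:1
Element totals:
  C: 7
  H: 9
  N: 1
  O: 1
Molecular formula: C7H9NO.
Molar mass = 123.155 g/mol.
Mass from O: 1 × 15.999 = 15.999 g/mol.
%O = 15.999 / 123.155 × 100 = 12.99%.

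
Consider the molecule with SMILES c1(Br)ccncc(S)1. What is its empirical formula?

Atom tally by fragment:
  pyridine ring core → C:5 H:5 N:1
  (− 2 ring H displaced by substituents)
  + Br → Br:1
  + SH → S:1 H:1
Element totals:
  C: 5
  H: 4
  Br: 1
  N: 1
  S: 1
Molecular formula: C5H4BrNS.
gcd of subscripts (1, 5, 4, 1, 1) = 1, so the empirical formula equals the molecular formula.

C5H4BrNS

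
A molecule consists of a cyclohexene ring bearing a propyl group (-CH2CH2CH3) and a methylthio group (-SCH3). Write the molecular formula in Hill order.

Atom tally by fragment:
  cyclohexene ring core → C:6 H:10
  (− 2 ring H displaced by substituents)
  + CH2CH2CH3 → C:3 H:7
  + SCH3 → C:1 H:3 S:1
Element totals:
  C: 10
  H: 18
  S: 1

C10H18S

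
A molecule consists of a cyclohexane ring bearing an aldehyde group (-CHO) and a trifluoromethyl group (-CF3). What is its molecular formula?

Atom tally by fragment:
  cyclohexane ring core → C:6 H:12
  (− 2 ring H displaced by substituents)
  + CHO → C:1 H:1 O:1
  + CF3 → C:1 F:3
Element totals:
  C: 8
  H: 11
  F: 3
  O: 1

C8H11F3O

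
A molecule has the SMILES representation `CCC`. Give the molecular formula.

Atom tally by fragment:
  CH3 → C:1 H:3
  CH2 → C:1 H:2
  CH3 → C:1 H:3
Element totals:
  C: 3
  H: 8

C3H8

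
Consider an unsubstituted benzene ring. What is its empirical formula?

Atom tally by fragment:
  benzene ring core → C:6 H:6
Element totals:
  C: 6
  H: 6
Molecular formula: C6H6.
gcd of subscripts = 6; dividing each by 6:
  C: 6/6 = 1
  H: 6/6 = 1

CH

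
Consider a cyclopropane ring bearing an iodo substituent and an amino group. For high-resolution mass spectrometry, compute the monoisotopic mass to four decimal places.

182.9545

Atom tally by fragment:
  cyclopropane ring core → C:3 H:6
  (− 2 ring H displaced by substituents)
  + I → I:1
  + NH2 → N:1 H:2
Element totals:
  C: 3
  H: 6
  I: 1
  N: 1
Molecular formula: C3H6IN.
  M = 3(12.0) + 6(1.007825) + 126.904472 + 14.003074
    = 36.000000 + 6.046950 + 126.904472 + 14.003074 = 182.954496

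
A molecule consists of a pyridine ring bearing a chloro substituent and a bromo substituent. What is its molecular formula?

C5H3BrClN

Atom tally by fragment:
  pyridine ring core → C:5 H:5 N:1
  (− 2 ring H displaced by substituents)
  + Cl → Cl:1
  + Br → Br:1
Element totals:
  C: 5
  H: 3
  Br: 1
  Cl: 1
  N: 1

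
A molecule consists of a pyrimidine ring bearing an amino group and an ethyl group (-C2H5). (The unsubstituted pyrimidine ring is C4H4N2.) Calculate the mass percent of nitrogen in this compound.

34.12%

Atom tally by fragment:
  pyrimidine ring core → C:4 H:4 N:2
  (− 2 ring H displaced by substituents)
  + NH2 → N:1 H:2
  + C2H5 → C:2 H:5
Element totals:
  C: 6
  H: 9
  N: 3
Molecular formula: C6H9N3.
Molar mass = 123.159 g/mol.
Mass from N: 3 × 14.007 = 42.021 g/mol.
%N = 42.021 / 123.159 × 100 = 34.12%.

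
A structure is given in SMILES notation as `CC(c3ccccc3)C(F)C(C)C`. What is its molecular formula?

C12H17F

Atom tally by fragment:
  CH3 → C:1 H:3
  CH(C6H5) → C:7 H:6
  CH(F) → C:1 H:1 F:1
  CH(CH3) → C:2 H:4
  CH3 → C:1 H:3
Element totals:
  C: 12
  H: 17
  F: 1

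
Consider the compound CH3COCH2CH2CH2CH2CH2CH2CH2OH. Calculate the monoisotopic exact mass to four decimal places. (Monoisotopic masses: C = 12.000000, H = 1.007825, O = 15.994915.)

158.1307

Atom tally by fragment:
  CH3COCH2 → C:3 H:5 O:1
  CH2 → C:1 H:2
  CH2 → C:1 H:2
  CH2 → C:1 H:2
  CH2 → C:1 H:2
  CH2CH2OH → C:2 H:5 O:1
Element totals:
  C: 9
  H: 18
  O: 2
Molecular formula: C9H18O2.
  M = 9(12.0) + 18(1.007825) + 2(15.994915)
    = 108.000000 + 18.140850 + 31.989830 = 158.130680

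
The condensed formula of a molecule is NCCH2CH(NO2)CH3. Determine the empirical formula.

Atom tally by fragment:
  NCCH2 → C:2 H:2 N:1
  CH(NO2) → C:1 H:1 N:1 O:2
  CH3 → C:1 H:3
Element totals:
  C: 4
  H: 6
  N: 2
  O: 2
Molecular formula: C4H6N2O2.
gcd of subscripts = 2; dividing each by 2:
  C: 4/2 = 2
  H: 6/2 = 3
  N: 2/2 = 1
  O: 2/2 = 1

C2H3NO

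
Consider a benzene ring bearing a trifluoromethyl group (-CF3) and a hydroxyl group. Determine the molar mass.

Atom tally by fragment:
  benzene ring core → C:6 H:6
  (− 2 ring H displaced by substituents)
  + CF3 → C:1 F:3
  + OH → O:1 H:1
Element totals:
  C: 7
  H: 5
  F: 3
  O: 1
Molecular formula: C7H5F3O.
  M = 7(12.011) + 5(1.008) + 3(18.998) + 15.999
    = 84.077 + 5.040 + 56.994 + 15.999 = 162.110

162.11 g/mol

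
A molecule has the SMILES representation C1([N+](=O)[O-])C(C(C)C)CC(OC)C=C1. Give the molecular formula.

Atom tally by fragment:
  cyclohexene ring core → C:6 H:10
  (− 3 ring H displaced by substituents)
  + NO2 → N:1 O:2
  + CH(CH3)2 → C:3 H:7
  + OCH3 → C:1 H:3 O:1
Element totals:
  C: 10
  H: 17
  N: 1
  O: 3

C10H17NO3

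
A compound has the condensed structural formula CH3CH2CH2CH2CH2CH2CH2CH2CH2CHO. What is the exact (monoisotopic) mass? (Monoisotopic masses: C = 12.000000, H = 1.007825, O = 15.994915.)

Element totals:
  C: 10
  H: 20
  O: 1
Molecular formula: C10H20O.
  M = 10(12.0) + 20(1.007825) + 15.994915
    = 120.000000 + 20.156500 + 15.994915 = 156.151415

156.1514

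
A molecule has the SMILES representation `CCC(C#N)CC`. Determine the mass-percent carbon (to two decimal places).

74.17%

Atom tally by fragment:
  CH3 → C:1 H:3
  CH2 → C:1 H:2
  CH(CN) → C:2 H:1 N:1
  CH2 → C:1 H:2
  CH3 → C:1 H:3
Element totals:
  C: 6
  H: 11
  N: 1
Molecular formula: C6H11N.
Molar mass = 97.161 g/mol.
Mass from C: 6 × 12.011 = 72.066 g/mol.
%C = 72.066 / 97.161 × 100 = 74.17%.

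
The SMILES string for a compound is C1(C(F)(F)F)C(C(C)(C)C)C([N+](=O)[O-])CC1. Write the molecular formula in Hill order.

C10H16F3NO2

Atom tally by fragment:
  cyclopentane ring core → C:5 H:10
  (− 3 ring H displaced by substituents)
  + CF3 → C:1 F:3
  + C(CH3)3 → C:4 H:9
  + NO2 → N:1 O:2
Element totals:
  C: 10
  H: 16
  F: 3
  N: 1
  O: 2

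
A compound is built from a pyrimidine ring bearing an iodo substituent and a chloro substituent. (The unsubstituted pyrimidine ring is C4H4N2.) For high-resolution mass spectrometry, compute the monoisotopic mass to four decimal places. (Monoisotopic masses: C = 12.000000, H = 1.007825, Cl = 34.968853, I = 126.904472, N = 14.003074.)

Atom tally by fragment:
  pyrimidine ring core → C:4 H:4 N:2
  (− 2 ring H displaced by substituents)
  + I → I:1
  + Cl → Cl:1
Element totals:
  C: 4
  H: 2
  Cl: 1
  I: 1
  N: 2
Molecular formula: C4H2ClIN2.
  M = 4(12.0) + 2(1.007825) + 34.968853 + 126.904472 + 2(14.003074)
    = 48.000000 + 2.015650 + 34.968853 + 126.904472 + 28.006148 = 239.895123

239.8951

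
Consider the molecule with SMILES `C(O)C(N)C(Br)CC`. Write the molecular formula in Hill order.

C5H12BrNO

Atom tally by fragment:
  HOCH2 → C:1 H:3 O:1
  CH(NH2) → C:1 H:3 N:1
  CH(Br) → C:1 H:1 Br:1
  CH2 → C:1 H:2
  CH3 → C:1 H:3
Element totals:
  C: 5
  H: 12
  Br: 1
  N: 1
  O: 1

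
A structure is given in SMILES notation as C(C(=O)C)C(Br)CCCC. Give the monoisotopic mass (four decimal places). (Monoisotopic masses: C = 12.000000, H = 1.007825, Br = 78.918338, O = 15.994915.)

206.0306

Atom tally by fragment:
  CH3COCH2 → C:3 H:5 O:1
  CH(Br) → C:1 H:1 Br:1
  CH2 → C:1 H:2
  CH2 → C:1 H:2
  CH2 → C:1 H:2
  CH3 → C:1 H:3
Element totals:
  C: 8
  H: 15
  Br: 1
  O: 1
Molecular formula: C8H15BrO.
  M = 8(12.0) + 15(1.007825) + 78.918338 + 15.994915
    = 96.000000 + 15.117375 + 78.918338 + 15.994915 = 206.030628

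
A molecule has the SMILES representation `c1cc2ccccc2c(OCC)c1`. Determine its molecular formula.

Atom tally by fragment:
  naphthalene ring system core → C:10 H:8
  (− 1 ring H displaced by substituents)
  + OC2H5 → C:2 H:5 O:1
Element totals:
  C: 12
  H: 12
  O: 1

C12H12O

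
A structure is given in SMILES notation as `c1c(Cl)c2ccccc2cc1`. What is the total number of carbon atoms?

10

Atom tally by fragment:
  naphthalene ring system core → C:10 H:8
  (− 1 ring H displaced by substituents)
  + Cl → Cl:1
Element totals:
  C: 10
  H: 7
  Cl: 1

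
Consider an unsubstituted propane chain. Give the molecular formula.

Atom tally by fragment:
  CH3 → C:1 H:3
  CH2 → C:1 H:2
  CH3 → C:1 H:3
Element totals:
  C: 3
  H: 8

C3H8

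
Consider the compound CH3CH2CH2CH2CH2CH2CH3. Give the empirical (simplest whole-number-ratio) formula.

Atom tally by fragment:
  CH3 → C:1 H:3
  CH2 → C:1 H:2
  CH2 → C:1 H:2
  CH2 → C:1 H:2
  CH2 → C:1 H:2
  CH2 → C:1 H:2
  CH3 → C:1 H:3
Element totals:
  C: 7
  H: 16
Molecular formula: C7H16.
gcd of subscripts (7, 16) = 1, so the empirical formula equals the molecular formula.

C7H16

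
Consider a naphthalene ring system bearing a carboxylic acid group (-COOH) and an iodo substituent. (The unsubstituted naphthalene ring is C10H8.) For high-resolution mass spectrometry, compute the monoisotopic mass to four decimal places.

297.9491

Atom tally by fragment:
  naphthalene ring system core → C:10 H:8
  (− 2 ring H displaced by substituents)
  + COOH → C:1 H:1 O:2
  + I → I:1
Element totals:
  C: 11
  H: 7
  I: 1
  O: 2
Molecular formula: C11H7IO2.
  M = 11(12.0) + 7(1.007825) + 126.904472 + 2(15.994915)
    = 132.000000 + 7.054775 + 126.904472 + 31.989830 = 297.949077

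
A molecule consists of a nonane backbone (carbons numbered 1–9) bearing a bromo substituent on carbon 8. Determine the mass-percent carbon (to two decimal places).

52.18%

Atom tally by fragment:
  CH3 → C:1 H:3
  CH2 → C:1 H:2
  CH2 → C:1 H:2
  CH2 → C:1 H:2
  CH2 → C:1 H:2
  CH2 → C:1 H:2
  CH2 → C:1 H:2
  CH(Br) → C:1 H:1 Br:1
  CH3 → C:1 H:3
Element totals:
  C: 9
  H: 19
  Br: 1
Molecular formula: C9H19Br.
Molar mass = 207.155 g/mol.
Mass from C: 9 × 12.011 = 108.099 g/mol.
%C = 108.099 / 207.155 × 100 = 52.18%.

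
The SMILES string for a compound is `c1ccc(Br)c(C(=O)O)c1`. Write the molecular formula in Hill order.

Atom tally by fragment:
  benzene ring core → C:6 H:6
  (− 2 ring H displaced by substituents)
  + Br → Br:1
  + COOH → C:1 H:1 O:2
Element totals:
  C: 7
  H: 5
  Br: 1
  O: 2

C7H5BrO2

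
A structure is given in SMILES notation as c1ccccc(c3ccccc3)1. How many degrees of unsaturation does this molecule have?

8

Atom tally by fragment:
  benzene ring core → C:6 H:6
  (− 1 ring H displaced by substituents)
  + C6H5 → C:6 H:5
Element totals:
  C: 12
  H: 10
Molecular formula: C12H10.
DoU = (2C + 2 + N − H − X) / 2 = (2·12 + 2 + 0 − 10 − 0) / 2 = 8.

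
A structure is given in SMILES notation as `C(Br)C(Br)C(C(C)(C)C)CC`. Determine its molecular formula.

C9H18Br2

Atom tally by fragment:
  BrCH2 → C:1 H:2 Br:1
  CH(Br) → C:1 H:1 Br:1
  CH(C(CH3)3) → C:5 H:10
  CH2 → C:1 H:2
  CH3 → C:1 H:3
Element totals:
  C: 9
  H: 18
  Br: 2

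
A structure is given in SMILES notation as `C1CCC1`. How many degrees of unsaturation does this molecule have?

1

Atom tally by fragment:
  cyclobutane ring core → C:4 H:8
Element totals:
  C: 4
  H: 8
Molecular formula: C4H8.
DoU = (2C + 2 + N − H − X) / 2 = (2·4 + 2 + 0 − 8 − 0) / 2 = 1.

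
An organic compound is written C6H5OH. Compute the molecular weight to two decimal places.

Element totals:
  C: 6
  H: 6
  O: 1
Molecular formula: C6H6O.
  M = 6(12.011) + 6(1.008) + 15.999
    = 72.066 + 6.048 + 15.999 = 94.113

94.11 g/mol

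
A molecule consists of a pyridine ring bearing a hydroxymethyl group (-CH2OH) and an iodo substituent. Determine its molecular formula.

C6H6INO

Atom tally by fragment:
  pyridine ring core → C:5 H:5 N:1
  (− 2 ring H displaced by substituents)
  + CH2OH → C:1 H:3 O:1
  + I → I:1
Element totals:
  C: 6
  H: 6
  I: 1
  N: 1
  O: 1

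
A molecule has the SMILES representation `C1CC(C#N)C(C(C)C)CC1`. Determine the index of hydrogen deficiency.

3

Atom tally by fragment:
  cyclohexane ring core → C:6 H:12
  (− 2 ring H displaced by substituents)
  + CN → C:1 N:1
  + CH(CH3)2 → C:3 H:7
Element totals:
  C: 10
  H: 17
  N: 1
Molecular formula: C10H17N.
DoU = (2C + 2 + N − H − X) / 2 = (2·10 + 2 + 1 − 17 − 0) / 2 = 3.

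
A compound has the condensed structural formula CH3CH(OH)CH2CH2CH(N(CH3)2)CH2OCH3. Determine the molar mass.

175.27 g/mol

Atom tally by fragment:
  CH3 → C:1 H:3
  CH(OH) → C:1 H:2 O:1
  CH2 → C:1 H:2
  CH2 → C:1 H:2
  CH(N(CH3)2) → C:3 H:7 N:1
  CH2OCH3 → C:2 H:5 O:1
Element totals:
  C: 9
  H: 21
  N: 1
  O: 2
Molecular formula: C9H21NO2.
  M = 9(12.011) + 21(1.008) + 14.007 + 2(15.999)
    = 108.099 + 21.168 + 14.007 + 31.998 = 175.272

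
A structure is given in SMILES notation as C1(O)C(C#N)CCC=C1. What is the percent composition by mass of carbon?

Atom tally by fragment:
  cyclohexene ring core → C:6 H:10
  (− 2 ring H displaced by substituents)
  + OH → O:1 H:1
  + CN → C:1 N:1
Element totals:
  C: 7
  H: 9
  N: 1
  O: 1
Molecular formula: C7H9NO.
Molar mass = 123.155 g/mol.
Mass from C: 7 × 12.011 = 84.077 g/mol.
%C = 84.077 / 123.155 × 100 = 68.27%.

68.27%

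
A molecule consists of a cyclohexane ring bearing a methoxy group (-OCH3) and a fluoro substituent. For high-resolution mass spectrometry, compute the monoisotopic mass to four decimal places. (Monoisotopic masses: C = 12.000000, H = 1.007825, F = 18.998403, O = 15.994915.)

Atom tally by fragment:
  cyclohexane ring core → C:6 H:12
  (− 2 ring H displaced by substituents)
  + OCH3 → C:1 H:3 O:1
  + F → F:1
Element totals:
  C: 7
  H: 13
  F: 1
  O: 1
Molecular formula: C7H13FO.
  M = 7(12.0) + 13(1.007825) + 18.998403 + 15.994915
    = 84.000000 + 13.101725 + 18.998403 + 15.994915 = 132.095043

132.0950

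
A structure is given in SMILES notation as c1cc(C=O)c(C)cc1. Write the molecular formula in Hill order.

C8H8O

Atom tally by fragment:
  benzene ring core → C:6 H:6
  (− 2 ring H displaced by substituents)
  + CHO → C:1 H:1 O:1
  + CH3 → C:1 H:3
Element totals:
  C: 8
  H: 8
  O: 1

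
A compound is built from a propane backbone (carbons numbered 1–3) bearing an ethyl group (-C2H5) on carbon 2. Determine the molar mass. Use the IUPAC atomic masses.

72.15 g/mol

Atom tally by fragment:
  CH3 → C:1 H:3
  CH(C2H5) → C:3 H:6
  CH3 → C:1 H:3
Element totals:
  C: 5
  H: 12
Molecular formula: C5H12.
  M = 5(12.011) + 12(1.008)
    = 60.055 + 12.096 = 72.151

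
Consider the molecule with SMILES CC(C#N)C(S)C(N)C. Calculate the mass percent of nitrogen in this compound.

Atom tally by fragment:
  CH3 → C:1 H:3
  CH(CN) → C:2 H:1 N:1
  CH(SH) → C:1 H:2 S:1
  CH(NH2) → C:1 H:3 N:1
  CH3 → C:1 H:3
Element totals:
  C: 6
  H: 12
  N: 2
  S: 1
Molecular formula: C6H12N2S.
Molar mass = 144.236 g/mol.
Mass from N: 2 × 14.007 = 28.014 g/mol.
%N = 28.014 / 144.236 × 100 = 19.42%.

19.42%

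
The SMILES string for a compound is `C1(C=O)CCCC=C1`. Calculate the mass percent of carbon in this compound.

76.33%

Atom tally by fragment:
  cyclohexene ring core → C:6 H:10
  (− 1 ring H displaced by substituents)
  + CHO → C:1 H:1 O:1
Element totals:
  C: 7
  H: 10
  O: 1
Molecular formula: C7H10O.
Molar mass = 110.156 g/mol.
Mass from C: 7 × 12.011 = 84.077 g/mol.
%C = 84.077 / 110.156 × 100 = 76.33%.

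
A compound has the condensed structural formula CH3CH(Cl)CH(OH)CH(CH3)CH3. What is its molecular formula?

C6H13ClO

Atom tally by fragment:
  CH3 → C:1 H:3
  CH(Cl) → C:1 H:1 Cl:1
  CH(OH) → C:1 H:2 O:1
  CH(CH3) → C:2 H:4
  CH3 → C:1 H:3
Element totals:
  C: 6
  H: 13
  Cl: 1
  O: 1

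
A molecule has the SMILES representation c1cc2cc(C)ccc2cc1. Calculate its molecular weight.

142.20 g/mol

Atom tally by fragment:
  naphthalene ring system core → C:10 H:8
  (− 1 ring H displaced by substituents)
  + CH3 → C:1 H:3
Element totals:
  C: 11
  H: 10
Molecular formula: C11H10.
  M = 11(12.011) + 10(1.008)
    = 132.121 + 10.080 = 142.201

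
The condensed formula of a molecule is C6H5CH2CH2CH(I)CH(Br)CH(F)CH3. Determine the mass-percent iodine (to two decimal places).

32.96%

Atom tally by fragment:
  C6H5CH2 → C:7 H:7
  CH2 → C:1 H:2
  CH(I) → C:1 H:1 I:1
  CH(Br) → C:1 H:1 Br:1
  CH(F) → C:1 H:1 F:1
  CH3 → C:1 H:3
Element totals:
  C: 12
  H: 15
  Br: 1
  F: 1
  I: 1
Molecular formula: C12H15BrFI.
Molar mass = 385.058 g/mol.
Mass from I: 1 × 126.904 = 126.904 g/mol.
%I = 126.904 / 385.058 × 100 = 32.96%.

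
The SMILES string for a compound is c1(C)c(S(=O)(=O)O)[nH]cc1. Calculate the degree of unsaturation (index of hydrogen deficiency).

3

Atom tally by fragment:
  pyrrole ring core → C:4 H:5 N:1
  (− 2 ring H displaced by substituents)
  + CH3 → C:1 H:3
  + SO3H → S:1 O:3 H:1
Element totals:
  C: 5
  H: 7
  N: 1
  O: 3
  S: 1
Molecular formula: C5H7NO3S.
DoU = (2C + 2 + N − H − X) / 2 = (2·5 + 2 + 1 − 7 − 0) / 2 = 3.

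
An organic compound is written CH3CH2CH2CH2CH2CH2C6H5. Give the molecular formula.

Atom tally by fragment:
  CH3 → C:1 H:3
  CH2 → C:1 H:2
  CH2 → C:1 H:2
  CH2 → C:1 H:2
  CH2 → C:1 H:2
  CH2C6H5 → C:7 H:7
Element totals:
  C: 12
  H: 18

C12H18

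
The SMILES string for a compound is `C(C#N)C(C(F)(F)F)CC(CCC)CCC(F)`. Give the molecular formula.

Atom tally by fragment:
  NCCH2 → C:2 H:2 N:1
  CH(CF3) → C:2 H:1 F:3
  CH2 → C:1 H:2
  CH(CH2CH2CH3) → C:4 H:8
  CH2 → C:1 H:2
  CH2 → C:1 H:2
  CH2F → C:1 H:2 F:1
Element totals:
  C: 12
  H: 19
  F: 4
  N: 1

C12H19F4N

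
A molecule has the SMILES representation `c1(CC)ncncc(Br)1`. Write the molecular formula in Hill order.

Atom tally by fragment:
  pyrimidine ring core → C:4 H:4 N:2
  (− 2 ring H displaced by substituents)
  + C2H5 → C:2 H:5
  + Br → Br:1
Element totals:
  C: 6
  H: 7
  Br: 1
  N: 2

C6H7BrN2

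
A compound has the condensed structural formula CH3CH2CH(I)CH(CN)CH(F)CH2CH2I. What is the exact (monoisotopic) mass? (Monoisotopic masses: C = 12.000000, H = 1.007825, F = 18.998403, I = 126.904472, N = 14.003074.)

394.9043

Atom tally by fragment:
  CH3 → C:1 H:3
  CH2 → C:1 H:2
  CH(I) → C:1 H:1 I:1
  CH(CN) → C:2 H:1 N:1
  CH(F) → C:1 H:1 F:1
  CH2 → C:1 H:2
  CH2I → C:1 H:2 I:1
Element totals:
  C: 8
  H: 12
  F: 1
  I: 2
  N: 1
Molecular formula: C8H12FI2N.
  M = 8(12.0) + 12(1.007825) + 18.998403 + 2(126.904472) + 14.003074
    = 96.000000 + 12.093900 + 18.998403 + 253.808944 + 14.003074 = 394.904321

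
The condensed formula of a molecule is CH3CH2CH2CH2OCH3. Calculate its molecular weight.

Atom tally by fragment:
  CH3 → C:1 H:3
  CH2 → C:1 H:2
  CH2 → C:1 H:2
  CH2OCH3 → C:2 H:5 O:1
Element totals:
  C: 5
  H: 12
  O: 1
Molecular formula: C5H12O.
  M = 5(12.011) + 12(1.008) + 15.999
    = 60.055 + 12.096 + 15.999 = 88.150

88.15 g/mol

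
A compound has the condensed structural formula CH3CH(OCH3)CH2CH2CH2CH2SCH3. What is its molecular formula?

C8H18OS

Atom tally by fragment:
  CH3 → C:1 H:3
  CH(OCH3) → C:2 H:4 O:1
  CH2 → C:1 H:2
  CH2 → C:1 H:2
  CH2 → C:1 H:2
  CH2SCH3 → C:2 H:5 S:1
Element totals:
  C: 8
  H: 18
  O: 1
  S: 1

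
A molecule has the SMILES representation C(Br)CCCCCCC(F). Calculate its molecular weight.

Atom tally by fragment:
  BrCH2 → C:1 H:2 Br:1
  CH2 → C:1 H:2
  CH2 → C:1 H:2
  CH2 → C:1 H:2
  CH2 → C:1 H:2
  CH2 → C:1 H:2
  CH2 → C:1 H:2
  CH2F → C:1 H:2 F:1
Element totals:
  C: 8
  H: 16
  Br: 1
  F: 1
Molecular formula: C8H16BrF.
  M = 8(12.011) + 16(1.008) + 79.904 + 18.998
    = 96.088 + 16.128 + 79.904 + 18.998 = 211.118

211.12 g/mol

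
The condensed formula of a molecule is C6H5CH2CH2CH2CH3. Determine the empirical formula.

C5H7

Element totals:
  C: 10
  H: 14
Molecular formula: C10H14.
gcd of subscripts = 2; dividing each by 2:
  C: 10/2 = 5
  H: 14/2 = 7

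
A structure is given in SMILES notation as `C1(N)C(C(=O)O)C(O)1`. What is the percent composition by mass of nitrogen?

Atom tally by fragment:
  cyclopropane ring core → C:3 H:6
  (− 3 ring H displaced by substituents)
  + NH2 → N:1 H:2
  + COOH → C:1 H:1 O:2
  + OH → O:1 H:1
Element totals:
  C: 4
  H: 7
  N: 1
  O: 3
Molecular formula: C4H7NO3.
Molar mass = 117.104 g/mol.
Mass from N: 1 × 14.007 = 14.007 g/mol.
%N = 14.007 / 117.104 × 100 = 11.96%.

11.96%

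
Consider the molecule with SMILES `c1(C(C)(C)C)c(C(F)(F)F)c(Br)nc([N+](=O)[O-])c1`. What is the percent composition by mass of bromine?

24.43%

Atom tally by fragment:
  pyridine ring core → C:5 H:5 N:1
  (− 4 ring H displaced by substituents)
  + C(CH3)3 → C:4 H:9
  + CF3 → C:1 F:3
  + Br → Br:1
  + NO2 → N:1 O:2
Element totals:
  C: 10
  H: 10
  Br: 1
  F: 3
  N: 2
  O: 2
Molecular formula: C10H10BrF3N2O2.
Molar mass = 327.100 g/mol.
Mass from Br: 1 × 79.904 = 79.904 g/mol.
%Br = 79.904 / 327.100 × 100 = 24.43%.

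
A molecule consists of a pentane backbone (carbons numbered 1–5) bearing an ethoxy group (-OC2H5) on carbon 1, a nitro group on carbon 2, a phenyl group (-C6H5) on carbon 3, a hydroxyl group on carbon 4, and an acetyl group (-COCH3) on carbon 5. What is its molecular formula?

Atom tally by fragment:
  C2H5OCH2 → C:3 H:7 O:1
  CH(NO2) → C:1 H:1 N:1 O:2
  CH(C6H5) → C:7 H:6
  CH(OH) → C:1 H:2 O:1
  CH2COCH3 → C:3 H:5 O:1
Element totals:
  C: 15
  H: 21
  N: 1
  O: 5

C15H21NO5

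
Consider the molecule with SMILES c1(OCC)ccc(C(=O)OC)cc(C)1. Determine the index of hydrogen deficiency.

5

Atom tally by fragment:
  benzene ring core → C:6 H:6
  (− 3 ring H displaced by substituents)
  + OC2H5 → C:2 H:5 O:1
  + COOCH3 → C:2 H:3 O:2
  + CH3 → C:1 H:3
Element totals:
  C: 11
  H: 14
  O: 3
Molecular formula: C11H14O3.
DoU = (2C + 2 + N − H − X) / 2 = (2·11 + 2 + 0 − 14 − 0) / 2 = 5.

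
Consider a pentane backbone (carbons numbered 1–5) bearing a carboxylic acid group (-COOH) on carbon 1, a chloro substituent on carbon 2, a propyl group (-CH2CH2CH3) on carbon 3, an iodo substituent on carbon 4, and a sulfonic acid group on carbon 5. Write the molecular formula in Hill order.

C9H16ClIO5S

Atom tally by fragment:
  HOOCCH2 → C:2 H:3 O:2
  CH(Cl) → C:1 H:1 Cl:1
  CH(CH2CH2CH3) → C:4 H:8
  CH(I) → C:1 H:1 I:1
  CH2SO3H → C:1 H:3 S:1 O:3
Element totals:
  C: 9
  H: 16
  Cl: 1
  I: 1
  O: 5
  S: 1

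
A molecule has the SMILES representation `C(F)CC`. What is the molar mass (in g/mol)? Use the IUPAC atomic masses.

62.09 g/mol

Atom tally by fragment:
  FCH2 → C:1 H:2 F:1
  CH2 → C:1 H:2
  CH3 → C:1 H:3
Element totals:
  C: 3
  H: 7
  F: 1
Molecular formula: C3H7F.
  M = 3(12.011) + 7(1.008) + 18.998
    = 36.033 + 7.056 + 18.998 = 62.087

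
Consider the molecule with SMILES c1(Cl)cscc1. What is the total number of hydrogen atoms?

Atom tally by fragment:
  thiophene ring core → C:4 H:4 S:1
  (− 1 ring H displaced by substituents)
  + Cl → Cl:1
Element totals:
  C: 4
  H: 3
  Cl: 1
  S: 1

3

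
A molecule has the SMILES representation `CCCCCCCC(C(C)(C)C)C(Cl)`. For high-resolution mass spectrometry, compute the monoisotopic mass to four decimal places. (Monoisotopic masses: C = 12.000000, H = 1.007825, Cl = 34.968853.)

218.1801

Atom tally by fragment:
  CH3 → C:1 H:3
  CH2 → C:1 H:2
  CH2 → C:1 H:2
  CH2 → C:1 H:2
  CH2 → C:1 H:2
  CH2 → C:1 H:2
  CH2 → C:1 H:2
  CH(C(CH3)3) → C:5 H:10
  CH2Cl → C:1 H:2 Cl:1
Element totals:
  C: 13
  H: 27
  Cl: 1
Molecular formula: C13H27Cl.
  M = 13(12.0) + 27(1.007825) + 34.968853
    = 156.000000 + 27.211275 + 34.968853 = 218.180128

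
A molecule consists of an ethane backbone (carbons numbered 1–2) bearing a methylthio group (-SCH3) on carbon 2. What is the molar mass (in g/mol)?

76.16 g/mol

Atom tally by fragment:
  CH3 → C:1 H:3
  CH2SCH3 → C:2 H:5 S:1
Element totals:
  C: 3
  H: 8
  S: 1
Molecular formula: C3H8S.
  M = 3(12.011) + 8(1.008) + 32.06
    = 36.033 + 8.064 + 32.060 = 76.157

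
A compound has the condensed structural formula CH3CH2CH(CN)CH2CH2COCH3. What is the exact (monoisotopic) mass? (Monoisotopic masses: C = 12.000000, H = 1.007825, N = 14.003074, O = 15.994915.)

139.0997

Atom tally by fragment:
  CH3 → C:1 H:3
  CH2 → C:1 H:2
  CH(CN) → C:2 H:1 N:1
  CH2 → C:1 H:2
  CH2COCH3 → C:3 H:5 O:1
Element totals:
  C: 8
  H: 13
  N: 1
  O: 1
Molecular formula: C8H13NO.
  M = 8(12.0) + 13(1.007825) + 14.003074 + 15.994915
    = 96.000000 + 13.101725 + 14.003074 + 15.994915 = 139.099714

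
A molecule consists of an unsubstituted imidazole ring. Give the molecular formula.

Atom tally by fragment:
  imidazole ring core → C:3 H:4 N:2
Element totals:
  C: 3
  H: 4
  N: 2

C3H4N2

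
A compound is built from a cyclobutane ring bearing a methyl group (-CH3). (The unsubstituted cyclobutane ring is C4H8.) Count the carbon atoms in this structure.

5

Atom tally by fragment:
  cyclobutane ring core → C:4 H:8
  (− 1 ring H displaced by substituents)
  + CH3 → C:1 H:3
Element totals:
  C: 5
  H: 10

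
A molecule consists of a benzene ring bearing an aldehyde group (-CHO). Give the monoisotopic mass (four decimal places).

106.0419

Atom tally by fragment:
  benzene ring core → C:6 H:6
  (− 1 ring H displaced by substituents)
  + CHO → C:1 H:1 O:1
Element totals:
  C: 7
  H: 6
  O: 1
Molecular formula: C7H6O.
  M = 7(12.0) + 6(1.007825) + 15.994915
    = 84.000000 + 6.046950 + 15.994915 = 106.041865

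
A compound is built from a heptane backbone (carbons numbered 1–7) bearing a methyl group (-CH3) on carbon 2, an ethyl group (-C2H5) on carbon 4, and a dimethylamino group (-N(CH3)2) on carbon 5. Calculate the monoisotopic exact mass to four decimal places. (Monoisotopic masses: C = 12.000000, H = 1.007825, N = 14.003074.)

185.2143

Atom tally by fragment:
  CH3 → C:1 H:3
  CH(CH3) → C:2 H:4
  CH2 → C:1 H:2
  CH(C2H5) → C:3 H:6
  CH(N(CH3)2) → C:3 H:7 N:1
  CH2 → C:1 H:2
  CH3 → C:1 H:3
Element totals:
  C: 12
  H: 27
  N: 1
Molecular formula: C12H27N.
  M = 12(12.0) + 27(1.007825) + 14.003074
    = 144.000000 + 27.211275 + 14.003074 = 185.214349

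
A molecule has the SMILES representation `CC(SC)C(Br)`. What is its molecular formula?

C4H9BrS

Atom tally by fragment:
  CH3 → C:1 H:3
  CH(SCH3) → C:2 H:4 S:1
  CH2Br → C:1 H:2 Br:1
Element totals:
  C: 4
  H: 9
  Br: 1
  S: 1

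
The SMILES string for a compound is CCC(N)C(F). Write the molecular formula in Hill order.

C4H10FN

Atom tally by fragment:
  CH3 → C:1 H:3
  CH2 → C:1 H:2
  CH(NH2) → C:1 H:3 N:1
  CH2F → C:1 H:2 F:1
Element totals:
  C: 4
  H: 10
  F: 1
  N: 1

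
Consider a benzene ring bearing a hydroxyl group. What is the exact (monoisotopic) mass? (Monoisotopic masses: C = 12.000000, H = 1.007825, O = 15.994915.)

94.0419

Atom tally by fragment:
  benzene ring core → C:6 H:6
  (− 1 ring H displaced by substituents)
  + OH → O:1 H:1
Element totals:
  C: 6
  H: 6
  O: 1
Molecular formula: C6H6O.
  M = 6(12.0) + 6(1.007825) + 15.994915
    = 72.000000 + 6.046950 + 15.994915 = 94.041865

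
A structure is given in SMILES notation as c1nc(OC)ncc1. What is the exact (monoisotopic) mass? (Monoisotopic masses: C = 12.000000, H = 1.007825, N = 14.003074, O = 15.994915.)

110.0480

Atom tally by fragment:
  pyrimidine ring core → C:4 H:4 N:2
  (− 1 ring H displaced by substituents)
  + OCH3 → C:1 H:3 O:1
Element totals:
  C: 5
  H: 6
  N: 2
  O: 1
Molecular formula: C5H6N2O.
  M = 5(12.0) + 6(1.007825) + 2(14.003074) + 15.994915
    = 60.000000 + 6.046950 + 28.006148 + 15.994915 = 110.048013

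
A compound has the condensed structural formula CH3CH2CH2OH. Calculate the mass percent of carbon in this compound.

Atom tally by fragment:
  CH3 → C:1 H:3
  CH2CH2OH → C:2 H:5 O:1
Element totals:
  C: 3
  H: 8
  O: 1
Molecular formula: C3H8O.
Molar mass = 60.096 g/mol.
Mass from C: 3 × 12.011 = 36.033 g/mol.
%C = 36.033 / 60.096 × 100 = 59.96%.

59.96%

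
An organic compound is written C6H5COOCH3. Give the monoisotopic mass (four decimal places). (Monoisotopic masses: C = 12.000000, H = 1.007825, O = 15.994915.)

Atom tally by fragment:
  benzene ring core → C:6 H:6
  (− 1 ring H displaced by substituents)
  + COOCH3 → C:2 H:3 O:2
Element totals:
  C: 8
  H: 8
  O: 2
Molecular formula: C8H8O2.
  M = 8(12.0) + 8(1.007825) + 2(15.994915)
    = 96.000000 + 8.062600 + 31.989830 = 136.052430

136.0524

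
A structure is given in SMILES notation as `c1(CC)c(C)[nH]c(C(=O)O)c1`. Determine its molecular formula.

Atom tally by fragment:
  pyrrole ring core → C:4 H:5 N:1
  (− 3 ring H displaced by substituents)
  + C2H5 → C:2 H:5
  + CH3 → C:1 H:3
  + COOH → C:1 H:1 O:2
Element totals:
  C: 8
  H: 11
  N: 1
  O: 2

C8H11NO2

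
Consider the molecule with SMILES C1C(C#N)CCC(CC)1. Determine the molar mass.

Atom tally by fragment:
  cyclopentane ring core → C:5 H:10
  (− 2 ring H displaced by substituents)
  + CN → C:1 N:1
  + C2H5 → C:2 H:5
Element totals:
  C: 8
  H: 13
  N: 1
Molecular formula: C8H13N.
  M = 8(12.011) + 13(1.008) + 14.007
    = 96.088 + 13.104 + 14.007 = 123.199

123.20 g/mol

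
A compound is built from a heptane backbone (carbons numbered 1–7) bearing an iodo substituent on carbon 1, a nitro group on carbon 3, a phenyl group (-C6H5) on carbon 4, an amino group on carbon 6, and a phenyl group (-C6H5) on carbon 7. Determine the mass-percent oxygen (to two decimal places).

Atom tally by fragment:
  ICH2 → C:1 H:2 I:1
  CH2 → C:1 H:2
  CH(NO2) → C:1 H:1 N:1 O:2
  CH(C6H5) → C:7 H:6
  CH2 → C:1 H:2
  CH(NH2) → C:1 H:3 N:1
  CH2C6H5 → C:7 H:7
Element totals:
  C: 19
  H: 23
  I: 1
  N: 2
  O: 2
Molecular formula: C19H23IN2O2.
Molar mass = 438.309 g/mol.
Mass from O: 2 × 15.999 = 31.998 g/mol.
%O = 31.998 / 438.309 × 100 = 7.30%.

7.30%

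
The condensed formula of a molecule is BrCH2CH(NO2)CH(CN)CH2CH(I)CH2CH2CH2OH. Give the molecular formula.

Atom tally by fragment:
  BrCH2 → C:1 H:2 Br:1
  CH(NO2) → C:1 H:1 N:1 O:2
  CH(CN) → C:2 H:1 N:1
  CH2 → C:1 H:2
  CH(I) → C:1 H:1 I:1
  CH2 → C:1 H:2
  CH2CH2OH → C:2 H:5 O:1
Element totals:
  C: 9
  H: 14
  Br: 1
  I: 1
  N: 2
  O: 3

C9H14BrIN2O3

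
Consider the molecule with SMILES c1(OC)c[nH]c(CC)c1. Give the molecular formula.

C7H11NO

Atom tally by fragment:
  pyrrole ring core → C:4 H:5 N:1
  (− 2 ring H displaced by substituents)
  + OCH3 → C:1 H:3 O:1
  + C2H5 → C:2 H:5
Element totals:
  C: 7
  H: 11
  N: 1
  O: 1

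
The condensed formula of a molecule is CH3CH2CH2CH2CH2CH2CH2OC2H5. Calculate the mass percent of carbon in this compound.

Atom tally by fragment:
  CH3 → C:1 H:3
  CH2 → C:1 H:2
  CH2 → C:1 H:2
  CH2 → C:1 H:2
  CH2 → C:1 H:2
  CH2 → C:1 H:2
  CH2OC2H5 → C:3 H:7 O:1
Element totals:
  C: 9
  H: 20
  O: 1
Molecular formula: C9H20O.
Molar mass = 144.258 g/mol.
Mass from C: 9 × 12.011 = 108.099 g/mol.
%C = 108.099 / 144.258 × 100 = 74.93%.

74.93%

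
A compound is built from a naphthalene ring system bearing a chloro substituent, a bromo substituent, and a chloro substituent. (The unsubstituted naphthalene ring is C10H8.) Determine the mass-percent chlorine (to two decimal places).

25.69%

Atom tally by fragment:
  naphthalene ring system core → C:10 H:8
  (− 3 ring H displaced by substituents)
  + Cl → Cl:1
  + Br → Br:1
  + Cl → Cl:1
Element totals:
  C: 10
  H: 5
  Br: 1
  Cl: 2
Molecular formula: C10H5BrCl2.
Molar mass = 275.954 g/mol.
Mass from Cl: 2 × 35.45 = 70.900 g/mol.
%Cl = 70.900 / 275.954 × 100 = 25.69%.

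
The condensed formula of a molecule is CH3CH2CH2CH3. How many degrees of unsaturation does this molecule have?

Element totals:
  C: 4
  H: 10
Molecular formula: C4H10.
DoU = (2C + 2 + N − H − X) / 2 = (2·4 + 2 + 0 − 10 − 0) / 2 = 0.

0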